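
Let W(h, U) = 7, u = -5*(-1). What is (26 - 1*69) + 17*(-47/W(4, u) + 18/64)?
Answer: -34129/224 ≈ -152.36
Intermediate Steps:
u = 5
(26 - 1*69) + 17*(-47/W(4, u) + 18/64) = (26 - 1*69) + 17*(-47/7 + 18/64) = (26 - 69) + 17*(-47*⅐ + 18*(1/64)) = -43 + 17*(-47/7 + 9/32) = -43 + 17*(-1441/224) = -43 - 24497/224 = -34129/224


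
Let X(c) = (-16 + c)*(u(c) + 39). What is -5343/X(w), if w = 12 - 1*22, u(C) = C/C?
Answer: 411/80 ≈ 5.1375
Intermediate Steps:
u(C) = 1
w = -10 (w = 12 - 22 = -10)
X(c) = -640 + 40*c (X(c) = (-16 + c)*(1 + 39) = (-16 + c)*40 = -640 + 40*c)
-5343/X(w) = -5343/(-640 + 40*(-10)) = -5343/(-640 - 400) = -5343/(-1040) = -5343*(-1/1040) = 411/80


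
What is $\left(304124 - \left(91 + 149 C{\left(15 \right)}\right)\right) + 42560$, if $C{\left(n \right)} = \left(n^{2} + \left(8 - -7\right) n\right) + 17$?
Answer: $277010$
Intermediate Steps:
$C{\left(n \right)} = 17 + n^{2} + 15 n$ ($C{\left(n \right)} = \left(n^{2} + \left(8 + 7\right) n\right) + 17 = \left(n^{2} + 15 n\right) + 17 = 17 + n^{2} + 15 n$)
$\left(304124 - \left(91 + 149 C{\left(15 \right)}\right)\right) + 42560 = \left(304124 - \left(91 + 149 \left(17 + 15^{2} + 15 \cdot 15\right)\right)\right) + 42560 = \left(304124 - \left(91 + 149 \left(17 + 225 + 225\right)\right)\right) + 42560 = \left(304124 - 69674\right) + 42560 = 234450 + 42560 = 277010$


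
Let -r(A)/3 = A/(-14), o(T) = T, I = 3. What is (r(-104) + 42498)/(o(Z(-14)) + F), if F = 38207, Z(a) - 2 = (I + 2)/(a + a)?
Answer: 1189320/1069847 ≈ 1.1117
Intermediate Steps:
Z(a) = 2 + 5/(2*a) (Z(a) = 2 + (3 + 2)/(a + a) = 2 + 5/((2*a)) = 2 + 5*(1/(2*a)) = 2 + 5/(2*a))
r(A) = 3*A/14 (r(A) = -3*A/(-14) = -3*A*(-1)/14 = -(-3)*A/14 = 3*A/14)
(r(-104) + 42498)/(o(Z(-14)) + F) = ((3/14)*(-104) + 42498)/((2 + (5/2)/(-14)) + 38207) = (-156/7 + 42498)/((2 + (5/2)*(-1/14)) + 38207) = 297330/(7*((2 - 5/28) + 38207)) = 297330/(7*(51/28 + 38207)) = 297330/(7*(1069847/28)) = (297330/7)*(28/1069847) = 1189320/1069847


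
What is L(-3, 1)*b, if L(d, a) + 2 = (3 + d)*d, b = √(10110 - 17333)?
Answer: -2*I*√7223 ≈ -169.98*I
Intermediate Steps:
b = I*√7223 (b = √(-7223) = I*√7223 ≈ 84.988*I)
L(d, a) = -2 + d*(3 + d) (L(d, a) = -2 + (3 + d)*d = -2 + d*(3 + d))
L(-3, 1)*b = (-2 + (-3)² + 3*(-3))*(I*√7223) = (-2 + 9 - 9)*(I*√7223) = -2*I*√7223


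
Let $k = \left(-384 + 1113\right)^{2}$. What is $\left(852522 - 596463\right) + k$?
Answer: $787500$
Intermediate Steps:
$k = 531441$ ($k = 729^{2} = 531441$)
$\left(852522 - 596463\right) + k = \left(852522 - 596463\right) + 531441 = 256059 + 531441 = 787500$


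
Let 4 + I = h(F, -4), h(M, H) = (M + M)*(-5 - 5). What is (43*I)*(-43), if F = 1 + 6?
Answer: 266256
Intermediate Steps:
F = 7
h(M, H) = -20*M (h(M, H) = (2*M)*(-10) = -20*M)
I = -144 (I = -4 - 20*7 = -4 - 140 = -144)
(43*I)*(-43) = (43*(-144))*(-43) = -6192*(-43) = 266256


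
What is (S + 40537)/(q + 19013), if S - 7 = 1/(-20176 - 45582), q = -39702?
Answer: -2666092351/1360467262 ≈ -1.9597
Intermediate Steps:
S = 460305/65758 (S = 7 + 1/(-20176 - 45582) = 7 + 1/(-65758) = 7 - 1/65758 = 460305/65758 ≈ 7.0000)
(S + 40537)/(q + 19013) = (460305/65758 + 40537)/(-39702 + 19013) = (2666092351/65758)/(-20689) = (2666092351/65758)*(-1/20689) = -2666092351/1360467262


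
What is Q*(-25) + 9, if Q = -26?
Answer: 659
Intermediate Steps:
Q*(-25) + 9 = -26*(-25) + 9 = 650 + 9 = 659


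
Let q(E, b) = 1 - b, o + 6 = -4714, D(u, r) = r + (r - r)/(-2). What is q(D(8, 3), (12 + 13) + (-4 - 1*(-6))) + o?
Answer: -4746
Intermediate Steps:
D(u, r) = r (D(u, r) = r - ½*0 = r + 0 = r)
o = -4720 (o = -6 - 4714 = -4720)
q(D(8, 3), (12 + 13) + (-4 - 1*(-6))) + o = (1 - ((12 + 13) + (-4 - 1*(-6)))) - 4720 = (1 - (25 + (-4 + 6))) - 4720 = (1 - (25 + 2)) - 4720 = (1 - 1*27) - 4720 = (1 - 27) - 4720 = -26 - 4720 = -4746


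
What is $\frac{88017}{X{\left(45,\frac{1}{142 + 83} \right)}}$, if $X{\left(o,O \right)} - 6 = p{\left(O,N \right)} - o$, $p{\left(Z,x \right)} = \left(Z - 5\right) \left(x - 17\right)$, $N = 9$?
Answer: $\frac{19803825}{217} \approx 91262.0$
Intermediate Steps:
$p{\left(Z,x \right)} = \left(-17 + x\right) \left(-5 + Z\right)$ ($p{\left(Z,x \right)} = \left(-5 + Z\right) \left(-17 + x\right) = \left(-17 + x\right) \left(-5 + Z\right)$)
$X{\left(o,O \right)} = 46 - o - 8 O$ ($X{\left(o,O \right)} = 6 - \left(-40 + o + 17 O - O 9\right) = 6 - \left(-40 + o + 8 O\right) = 46 - o - 8 O$)
$\frac{88017}{X{\left(45,\frac{1}{142 + 83} \right)}} = \frac{88017}{46 - 45 - \frac{8}{142 + 83}} = \frac{88017}{46 - 45 - \frac{8}{225}} = \frac{88017}{\frac{217}{225}} = 88017 \cdot \frac{225}{217} = \frac{19803825}{217}$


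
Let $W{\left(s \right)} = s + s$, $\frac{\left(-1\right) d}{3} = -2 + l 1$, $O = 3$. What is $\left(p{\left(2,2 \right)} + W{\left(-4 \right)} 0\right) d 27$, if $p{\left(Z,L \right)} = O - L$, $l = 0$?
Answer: $162$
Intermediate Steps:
$d = 6$ ($d = - 3 \left(-2 + 0 \cdot 1\right) = - 3 \left(-2 + 0\right) = \left(-3\right) \left(-2\right) = 6$)
$W{\left(s \right)} = 2 s$
$p{\left(Z,L \right)} = 3 - L$
$\left(p{\left(2,2 \right)} + W{\left(-4 \right)} 0\right) d 27 = \left(\left(3 - 2\right) + 2 \left(-4\right) 0\right) 6 \cdot 27 = \left(\left(3 - 2\right) - 0\right) 6 \cdot 27 = \left(1 + 0\right) 6 \cdot 27 = 1 \cdot 6 \cdot 27 = 6 \cdot 27 = 162$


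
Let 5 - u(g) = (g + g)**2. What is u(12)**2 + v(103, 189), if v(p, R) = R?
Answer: 326230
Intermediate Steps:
u(g) = 5 - 4*g**2 (u(g) = 5 - (g + g)**2 = 5 - (2*g)**2 = 5 - 4*g**2)
u(12)**2 + v(103, 189) = (5 - 4*12**2)**2 + 189 = (5 - 4*144)**2 + 189 = (5 - 576)**2 + 189 = (-571)**2 + 189 = 326041 + 189 = 326230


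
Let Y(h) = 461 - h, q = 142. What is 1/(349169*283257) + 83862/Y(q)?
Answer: 8294334498618565/31550555735127 ≈ 262.89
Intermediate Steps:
1/(349169*283257) + 83862/Y(q) = 1/(349169*283257) + 83862/(461 - 1*142) = (1/349169)*(1/283257) + 83862/(461 - 142) = 1/98904563433 + 83862/319 = 8294334498618565/31550555735127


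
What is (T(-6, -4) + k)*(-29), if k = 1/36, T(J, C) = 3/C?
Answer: 377/18 ≈ 20.944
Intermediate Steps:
k = 1/36 ≈ 0.027778
(T(-6, -4) + k)*(-29) = (3/(-4) + 1/36)*(-29) = (3*(-¼) + 1/36)*(-29) = (-¾ + 1/36)*(-29) = -13/18*(-29) = 377/18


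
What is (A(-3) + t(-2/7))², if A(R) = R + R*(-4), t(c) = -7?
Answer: 4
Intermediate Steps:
A(R) = -3*R (A(R) = R - 4*R = -3*R)
(A(-3) + t(-2/7))² = (-3*(-3) - 7)² = (9 - 7)² = 2² = 4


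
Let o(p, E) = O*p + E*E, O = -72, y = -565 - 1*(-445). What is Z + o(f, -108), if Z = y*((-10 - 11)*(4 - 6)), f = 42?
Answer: 3600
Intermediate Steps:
y = -120 (y = -565 + 445 = -120)
o(p, E) = E² - 72*p (o(p, E) = -72*p + E*E = -72*p + E² = E² - 72*p)
Z = -5040 (Z = -120*(-10 - 11)*(4 - 6) = -(-2520)*(-2) = -120*42 = -5040)
Z + o(f, -108) = -5040 + ((-108)² - 72*42) = -5040 + (11664 - 3024) = -5040 + 8640 = 3600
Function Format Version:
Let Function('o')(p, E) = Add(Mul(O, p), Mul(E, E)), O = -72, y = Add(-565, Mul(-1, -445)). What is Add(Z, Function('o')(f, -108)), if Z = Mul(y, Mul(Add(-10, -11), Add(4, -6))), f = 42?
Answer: 3600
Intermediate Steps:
y = -120 (y = Add(-565, 445) = -120)
Function('o')(p, E) = Add(Pow(E, 2), Mul(-72, p)) (Function('o')(p, E) = Add(Mul(-72, p), Mul(E, E)) = Add(Mul(-72, p), Pow(E, 2)) = Add(Pow(E, 2), Mul(-72, p)))
Z = -5040 (Z = Mul(-120, Mul(Add(-10, -11), Add(4, -6))) = Mul(-120, Mul(-21, -2)) = Mul(-120, 42) = -5040)
Add(Z, Function('o')(f, -108)) = Add(-5040, Add(Pow(-108, 2), Mul(-72, 42))) = Add(-5040, Add(11664, -3024)) = Add(-5040, 8640) = 3600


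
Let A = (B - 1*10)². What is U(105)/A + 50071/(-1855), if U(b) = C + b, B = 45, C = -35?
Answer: -9993/371 ≈ -26.935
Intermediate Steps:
U(b) = -35 + b
A = 1225 (A = (45 - 1*10)² = (45 - 10)² = 35² = 1225)
U(105)/A + 50071/(-1855) = (-35 + 105)/1225 + 50071/(-1855) = 70*(1/1225) + 50071*(-1/1855) = 2/35 - 7153/265 = -9993/371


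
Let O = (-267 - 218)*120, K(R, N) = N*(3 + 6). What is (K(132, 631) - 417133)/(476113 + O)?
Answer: -411454/417913 ≈ -0.98454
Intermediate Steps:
K(R, N) = 9*N (K(R, N) = N*9 = 9*N)
O = -58200 (O = -485*120 = -58200)
(K(132, 631) - 417133)/(476113 + O) = (9*631 - 417133)/(476113 - 58200) = (5679 - 417133)/417913 = -411454*1/417913 = -411454/417913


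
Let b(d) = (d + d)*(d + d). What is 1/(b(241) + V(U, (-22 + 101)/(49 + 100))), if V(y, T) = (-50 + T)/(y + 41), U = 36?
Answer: 1639/380777983 ≈ 4.3043e-6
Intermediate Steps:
b(d) = 4*d² (b(d) = (2*d)*(2*d) = 4*d²)
V(y, T) = (-50 + T)/(41 + y)
1/(b(241) + V(U, (-22 + 101)/(49 + 100))) = 1/(4*241² + (-50 + (-22 + 101)/(49 + 100))/(41 + 36)) = 1/(4*58081 + (-50 + 79/149)/77) = 1/(232324 + (-50 + 79*(1/149))/77) = 1/(232324 + (-50 + 79/149)/77) = 1/(232324 + (1/77)*(-7371/149)) = 1/(232324 - 1053/1639) = 1/(380777983/1639) = 1639/380777983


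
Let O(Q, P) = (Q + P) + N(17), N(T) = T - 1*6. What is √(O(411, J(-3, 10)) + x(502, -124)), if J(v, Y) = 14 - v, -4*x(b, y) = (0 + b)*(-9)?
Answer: √6274/2 ≈ 39.604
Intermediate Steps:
x(b, y) = 9*b/4 (x(b, y) = -(0 + b)*(-9)/4 = -b*(-9)/4 = -(-9)*b/4 = 9*b/4)
N(T) = -6 + T (N(T) = T - 6 = -6 + T)
O(Q, P) = 11 + P + Q (O(Q, P) = (Q + P) + (-6 + 17) = (P + Q) + 11 = 11 + P + Q)
√(O(411, J(-3, 10)) + x(502, -124)) = √((11 + (14 - 1*(-3)) + 411) + (9/4)*502) = √((11 + (14 + 3) + 411) + 2259/2) = √((11 + 17 + 411) + 2259/2) = √(439 + 2259/2) = √(3137/2) = √6274/2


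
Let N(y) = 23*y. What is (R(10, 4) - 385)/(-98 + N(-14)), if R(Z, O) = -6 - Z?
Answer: 401/420 ≈ 0.95476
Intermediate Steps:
(R(10, 4) - 385)/(-98 + N(-14)) = ((-6 - 1*10) - 385)/(-98 + 23*(-14)) = ((-6 - 10) - 385)/(-98 - 322) = (-16 - 385)/(-420) = -401*(-1/420) = 401/420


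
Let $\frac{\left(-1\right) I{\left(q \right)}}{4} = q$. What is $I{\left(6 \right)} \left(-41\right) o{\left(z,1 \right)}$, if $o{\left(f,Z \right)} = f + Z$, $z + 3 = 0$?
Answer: $-1968$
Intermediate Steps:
$z = -3$ ($z = -3 + 0 = -3$)
$I{\left(q \right)} = - 4 q$
$o{\left(f,Z \right)} = Z + f$
$I{\left(6 \right)} \left(-41\right) o{\left(z,1 \right)} = \left(-4\right) 6 \left(-41\right) \left(1 - 3\right) = \left(-24\right) \left(-41\right) \left(-2\right) = 984 \left(-2\right) = -1968$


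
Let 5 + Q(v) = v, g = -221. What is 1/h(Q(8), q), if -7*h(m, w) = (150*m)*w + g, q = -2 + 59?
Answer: -7/25429 ≈ -0.00027528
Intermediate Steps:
q = 57
Q(v) = -5 + v
h(m, w) = 221/7 - 150*m*w/7 (h(m, w) = -((150*m)*w - 221)/7 = -(150*m*w - 221)/7 = -(-221 + 150*m*w)/7 = 221/7 - 150*m*w/7)
1/h(Q(8), q) = 1/(221/7 - 150/7*(-5 + 8)*57) = 1/(221/7 - 150/7*3*57) = 1/(221/7 - 25650/7) = 1/(-25429/7) = -7/25429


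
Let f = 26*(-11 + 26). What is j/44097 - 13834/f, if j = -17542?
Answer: -34271071/955435 ≈ -35.870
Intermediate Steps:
f = 390 (f = 26*15 = 390)
j/44097 - 13834/f = -17542/44097 - 13834/390 = -17542*1/44097 - 13834*1/390 = -17542/44097 - 6917/195 = -34271071/955435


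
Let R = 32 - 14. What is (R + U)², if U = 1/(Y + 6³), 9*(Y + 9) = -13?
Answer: 1109489481/3422500 ≈ 324.18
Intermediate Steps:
Y = -94/9 (Y = -9 + (⅑)*(-13) = -9 - 13/9 = -94/9 ≈ -10.444)
U = 9/1850 (U = 1/(-94/9 + 6³) = 1/(-94/9 + 216) = 1/(1850/9) = 9/1850 ≈ 0.0048649)
R = 18
(R + U)² = (18 + 9/1850)² = (33309/1850)² = 1109489481/3422500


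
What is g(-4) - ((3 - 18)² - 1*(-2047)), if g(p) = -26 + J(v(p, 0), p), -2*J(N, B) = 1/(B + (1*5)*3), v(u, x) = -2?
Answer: -50557/22 ≈ -2298.0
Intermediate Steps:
J(N, B) = -1/(2*(15 + B)) (J(N, B) = -1/(2*(B + (1*5)*3)) = -1/(2*(B + 5*3)) = -1/(2*(B + 15)) = -1/(2*(15 + B)))
g(p) = -26 - 1/(30 + 2*p)
g(-4) - ((3 - 18)² - 1*(-2047)) = (-781 - 52*(-4))/(2*(15 - 4)) - ((3 - 18)² - 1*(-2047)) = (½)*(-781 + 208)/11 - ((-15)² + 2047) = (½)*(1/11)*(-573) - (225 + 2047) = -573/22 - 1*2272 = -573/22 - 2272 = -50557/22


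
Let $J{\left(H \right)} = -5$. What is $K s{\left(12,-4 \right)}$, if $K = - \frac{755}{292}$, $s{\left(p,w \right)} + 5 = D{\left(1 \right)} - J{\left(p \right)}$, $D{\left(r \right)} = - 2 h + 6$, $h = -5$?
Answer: $- \frac{3020}{73} \approx -41.37$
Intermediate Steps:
$D{\left(r \right)} = 16$ ($D{\left(r \right)} = \left(-2\right) \left(-5\right) + 6 = 10 + 6 = 16$)
$s{\left(p,w \right)} = 16$ ($s{\left(p,w \right)} = -5 + \left(16 - -5\right) = -5 + \left(16 + 5\right) = -5 + 21 = 16$)
$K = - \frac{755}{292}$ ($K = \left(-755\right) \frac{1}{292} = - \frac{755}{292} \approx -2.5856$)
$K s{\left(12,-4 \right)} = \left(- \frac{755}{292}\right) 16 = - \frac{3020}{73}$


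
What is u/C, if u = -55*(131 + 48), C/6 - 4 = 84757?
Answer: -9845/508566 ≈ -0.019358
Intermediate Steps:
C = 508566 (C = 24 + 6*84757 = 24 + 508542 = 508566)
u = -9845 (u = -55*179 = -9845)
u/C = -9845/508566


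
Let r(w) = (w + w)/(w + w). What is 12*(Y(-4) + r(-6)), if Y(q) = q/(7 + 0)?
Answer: 36/7 ≈ 5.1429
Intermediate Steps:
Y(q) = q/7
r(w) = 1 (r(w) = (2*w)/((2*w)) = (2*w)*(1/(2*w)) = 1)
12*(Y(-4) + r(-6)) = 12*((1/7)*(-4) + 1) = 12*(-4/7 + 1) = 12*(3/7) = 36/7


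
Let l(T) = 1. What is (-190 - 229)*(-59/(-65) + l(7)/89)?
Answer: -2227404/5785 ≈ -385.03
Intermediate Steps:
(-190 - 229)*(-59/(-65) + l(7)/89) = (-190 - 229)*(-59/(-65) + 1/89) = -419*(-59*(-1/65) + 1*(1/89)) = -419*(59/65 + 1/89) = -419*5316/5785 = -2227404/5785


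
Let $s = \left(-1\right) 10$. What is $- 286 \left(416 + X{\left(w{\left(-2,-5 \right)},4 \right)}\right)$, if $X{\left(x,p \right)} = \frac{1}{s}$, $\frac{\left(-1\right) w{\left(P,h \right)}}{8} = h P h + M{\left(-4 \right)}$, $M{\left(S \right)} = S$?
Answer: $- \frac{594737}{5} \approx -1.1895 \cdot 10^{5}$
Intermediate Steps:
$s = -10$
$w{\left(P,h \right)} = 32 - 8 P h^{2}$ ($w{\left(P,h \right)} = - 8 \left(h P h - 4\right) = - 8 \left(P h h - 4\right) = - 8 \left(P h^{2} - 4\right) = - 8 \left(-4 + P h^{2}\right) = 32 - 8 P h^{2}$)
$X{\left(x,p \right)} = - \frac{1}{10}$ ($X{\left(x,p \right)} = \frac{1}{-10} = - \frac{1}{10}$)
$- 286 \left(416 + X{\left(w{\left(-2,-5 \right)},4 \right)}\right) = - 286 \left(416 - \frac{1}{10}\right) = \left(-286\right) \frac{4159}{10} = - \frac{594737}{5}$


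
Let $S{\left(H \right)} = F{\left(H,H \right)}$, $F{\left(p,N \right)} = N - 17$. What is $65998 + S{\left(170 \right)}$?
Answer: $66151$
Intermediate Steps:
$F{\left(p,N \right)} = -17 + N$
$S{\left(H \right)} = -17 + H$
$65998 + S{\left(170 \right)} = 65998 + \left(-17 + 170\right) = 65998 + 153 = 66151$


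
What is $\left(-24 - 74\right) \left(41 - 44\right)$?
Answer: $294$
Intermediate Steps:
$\left(-24 - 74\right) \left(41 - 44\right) = - 98 \left(41 - 44\right) = \left(-98\right) \left(-3\right) = 294$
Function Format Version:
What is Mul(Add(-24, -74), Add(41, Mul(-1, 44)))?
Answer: 294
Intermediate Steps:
Mul(Add(-24, -74), Add(41, Mul(-1, 44))) = Mul(-98, Add(41, -44)) = Mul(-98, -3) = 294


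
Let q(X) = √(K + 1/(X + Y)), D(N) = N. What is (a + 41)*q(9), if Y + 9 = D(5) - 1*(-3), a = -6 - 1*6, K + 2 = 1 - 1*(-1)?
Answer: 29*√2/4 ≈ 10.253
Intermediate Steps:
K = 0 (K = -2 + (1 - 1*(-1)) = -2 + (1 + 1) = -2 + 2 = 0)
a = -12 (a = -6 - 6 = -12)
Y = -1 (Y = -9 + (5 - 1*(-3)) = -9 + (5 + 3) = -9 + 8 = -1)
q(X) = √(1/(-1 + X)) (q(X) = √(0 + 1/(X - 1)) = √(0 + 1/(-1 + X)) = √(1/(-1 + X)))
(a + 41)*q(9) = (-12 + 41)*√(1/(-1 + 9)) = 29*√(1/8) = 29*√(⅛) = 29*(√2/4) = 29*√2/4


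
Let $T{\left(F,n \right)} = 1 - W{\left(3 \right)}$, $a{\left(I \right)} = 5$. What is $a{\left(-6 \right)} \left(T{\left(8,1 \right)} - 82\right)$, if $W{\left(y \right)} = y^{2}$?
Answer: $-450$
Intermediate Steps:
$T{\left(F,n \right)} = -8$ ($T{\left(F,n \right)} = 1 - 3^{2} = 1 - 9 = -8$)
$a{\left(-6 \right)} \left(T{\left(8,1 \right)} - 82\right) = 5 \left(-8 - 82\right) = 5 \left(-90\right) = -450$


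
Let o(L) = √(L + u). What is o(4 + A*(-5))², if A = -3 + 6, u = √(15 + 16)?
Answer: -11 + √31 ≈ -5.4322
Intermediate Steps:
u = √31 ≈ 5.5678
A = 3
o(L) = √(L + √31)
o(4 + A*(-5))² = (√((4 + 3*(-5)) + √31))² = (√((4 - 15) + √31))² = (√(-11 + √31))² = -11 + √31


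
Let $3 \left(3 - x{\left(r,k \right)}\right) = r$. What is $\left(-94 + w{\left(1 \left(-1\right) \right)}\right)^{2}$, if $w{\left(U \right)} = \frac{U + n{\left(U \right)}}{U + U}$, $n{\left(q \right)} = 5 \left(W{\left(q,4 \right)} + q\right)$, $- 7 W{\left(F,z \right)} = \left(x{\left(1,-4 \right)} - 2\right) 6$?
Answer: $\frac{393129}{49} \approx 8023.0$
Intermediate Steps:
$x{\left(r,k \right)} = 3 - \frac{r}{3}$
$W{\left(F,z \right)} = - \frac{4}{7}$ ($W{\left(F,z \right)} = - \frac{\left(\left(3 - \frac{1}{3}\right) - 2\right) 6}{7} = - \frac{\left(\frac{8}{3} - 2\right) 6}{7} = - \frac{\frac{2}{3} \cdot 6}{7} = \left(- \frac{1}{7}\right) 4 = - \frac{4}{7}$)
$n{\left(q \right)} = - \frac{20}{7} + 5 q$ ($n{\left(q \right)} = 5 \left(- \frac{4}{7} + q\right) = - \frac{20}{7} + 5 q$)
$w{\left(U \right)} = \frac{- \frac{20}{7} + 6 U}{2 U}$ ($w{\left(U \right)} = \frac{U + \left(- \frac{20}{7} + 5 U\right)}{U + U} = \frac{- \frac{20}{7} + 6 U}{2 U}$)
$\left(-94 + w{\left(1 \left(-1\right) \right)}\right)^{2} = \left(-94 + \left(3 - \frac{10}{7 \cdot 1 \left(-1\right)}\right)\right)^{2} = \left(-94 + \left(3 - \frac{10}{7 \left(-1\right)}\right)\right)^{2} = \left(-94 + \left(3 - - \frac{10}{7}\right)\right)^{2} = \left(-94 + \left(3 + \frac{10}{7}\right)\right)^{2} = \left(-94 + \frac{31}{7}\right)^{2} = \left(- \frac{627}{7}\right)^{2} = \frac{393129}{49}$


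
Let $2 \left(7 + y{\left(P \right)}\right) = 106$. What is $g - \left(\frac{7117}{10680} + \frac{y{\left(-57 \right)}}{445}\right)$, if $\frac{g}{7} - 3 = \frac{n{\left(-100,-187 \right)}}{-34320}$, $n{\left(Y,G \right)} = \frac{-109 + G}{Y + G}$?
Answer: $\frac{84449383}{4174456} \approx 20.23$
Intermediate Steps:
$y{\left(P \right)} = 46$ ($y{\left(P \right)} = -7 + \frac{1}{2} \cdot 106 = -7 + 53 = 46$)
$n{\left(Y,G \right)} = \frac{-109 + G}{G + Y}$
$g = \frac{3693653}{175890}$ ($g = 21 + 7 \frac{\frac{1}{-187 - 100} \left(-109 - 187\right)}{-34320} = 21 + 7 \frac{1}{-287} \left(-296\right) \left(- \frac{1}{34320}\right) = 21 + 7 \left(- \frac{1}{287}\right) \left(-296\right) \left(- \frac{1}{34320}\right) = 21 + 7 \cdot \frac{296}{287} \left(- \frac{1}{34320}\right) = 21 + 7 \left(- \frac{37}{1231230}\right) = 21 - \frac{37}{175890} = \frac{3693653}{175890} \approx 21.0$)
$g - \left(\frac{7117}{10680} + \frac{y{\left(-57 \right)}}{445}\right) = \frac{3693653}{175890} - \left(\frac{7117}{10680} + \frac{46}{445}\right) = \frac{3693653}{175890} - \frac{8221}{10680} = \frac{84449383}{4174456}$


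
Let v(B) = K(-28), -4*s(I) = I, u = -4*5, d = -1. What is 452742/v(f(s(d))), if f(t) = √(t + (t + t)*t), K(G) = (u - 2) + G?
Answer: -226371/25 ≈ -9054.8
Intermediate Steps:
u = -20
K(G) = -22 + G (K(G) = (-20 - 2) + G = -22 + G)
s(I) = -I/4
f(t) = √(t + 2*t²) (f(t) = √(t + (2*t)*t) = √(t + 2*t²))
v(B) = -50 (v(B) = -22 - 28 = -50)
452742/v(f(s(d))) = 452742/(-50) = 452742*(-1/50) = -226371/25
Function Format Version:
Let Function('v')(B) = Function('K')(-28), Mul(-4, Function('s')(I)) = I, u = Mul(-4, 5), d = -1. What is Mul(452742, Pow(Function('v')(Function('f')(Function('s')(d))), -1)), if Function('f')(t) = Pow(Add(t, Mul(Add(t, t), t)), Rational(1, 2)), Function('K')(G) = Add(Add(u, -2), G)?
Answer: Rational(-226371, 25) ≈ -9054.8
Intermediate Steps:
u = -20
Function('K')(G) = Add(-22, G) (Function('K')(G) = Add(Add(-20, -2), G) = Add(-22, G))
Function('s')(I) = Mul(Rational(-1, 4), I)
Function('f')(t) = Pow(Add(t, Mul(2, Pow(t, 2))), Rational(1, 2)) (Function('f')(t) = Pow(Add(t, Mul(Mul(2, t), t)), Rational(1, 2)) = Pow(Add(t, Mul(2, Pow(t, 2))), Rational(1, 2)))
Function('v')(B) = -50 (Function('v')(B) = Add(-22, -28) = -50)
Mul(452742, Pow(Function('v')(Function('f')(Function('s')(d))), -1)) = Mul(452742, Pow(-50, -1)) = Mul(452742, Rational(-1, 50)) = Rational(-226371, 25)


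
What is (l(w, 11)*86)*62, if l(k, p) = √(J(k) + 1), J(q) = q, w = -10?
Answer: 15996*I ≈ 15996.0*I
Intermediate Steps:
l(k, p) = √(1 + k) (l(k, p) = √(k + 1) = √(1 + k))
(l(w, 11)*86)*62 = (√(1 - 10)*86)*62 = (√(-9)*86)*62 = ((3*I)*86)*62 = (258*I)*62 = 15996*I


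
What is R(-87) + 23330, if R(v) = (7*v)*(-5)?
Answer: 26375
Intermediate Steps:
R(v) = -35*v
R(-87) + 23330 = -35*(-87) + 23330 = 3045 + 23330 = 26375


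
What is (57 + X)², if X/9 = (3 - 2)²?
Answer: 4356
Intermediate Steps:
X = 9 (X = 9*(3 - 2)² = 9*1² = 9*1 = 9)
(57 + X)² = (57 + 9)² = 66² = 4356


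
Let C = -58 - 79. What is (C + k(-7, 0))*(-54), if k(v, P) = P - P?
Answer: 7398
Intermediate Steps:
k(v, P) = 0
C = -137
(C + k(-7, 0))*(-54) = (-137 + 0)*(-54) = -137*(-54) = 7398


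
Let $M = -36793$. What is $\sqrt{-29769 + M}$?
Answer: $i \sqrt{66562} \approx 258.0 i$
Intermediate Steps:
$\sqrt{-29769 + M} = \sqrt{-29769 - 36793} = \sqrt{-66562} = i \sqrt{66562}$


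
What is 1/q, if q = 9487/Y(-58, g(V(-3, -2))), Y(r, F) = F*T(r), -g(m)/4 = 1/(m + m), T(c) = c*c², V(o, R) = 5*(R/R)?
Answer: 390224/47435 ≈ 8.2265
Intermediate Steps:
V(o, R) = 5 (V(o, R) = 5*1 = 5)
T(c) = c³
g(m) = -2/m (g(m) = -4/(m + m) = -4*1/(2*m) = -2/m)
Y(r, F) = F*r³
q = 47435/390224 (q = 9487/((-2/5*(-58)³)) = 9487/((-2*⅕*(-195112))) = 9487/((-⅖*(-195112))) = 9487/(390224/5) = 9487*(5/390224) = 47435/390224 ≈ 0.12156)
1/q = 1/(47435/390224) = 390224/47435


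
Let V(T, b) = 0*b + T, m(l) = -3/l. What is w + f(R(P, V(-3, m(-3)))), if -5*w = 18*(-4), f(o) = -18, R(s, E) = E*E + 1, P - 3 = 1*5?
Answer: -18/5 ≈ -3.6000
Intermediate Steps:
P = 8 (P = 3 + 1*5 = 3 + 5 = 8)
V(T, b) = T (V(T, b) = 0 + T = T)
R(s, E) = 1 + E**2 (R(s, E) = E**2 + 1 = 1 + E**2)
w = 72/5 (w = -18*(-4)/5 = -1/5*(-72) = 72/5 ≈ 14.400)
w + f(R(P, V(-3, m(-3)))) = 72/5 - 18 = -18/5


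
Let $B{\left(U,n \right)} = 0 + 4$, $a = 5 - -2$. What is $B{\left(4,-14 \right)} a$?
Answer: $28$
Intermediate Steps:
$a = 7$ ($a = 5 + 2 = 7$)
$B{\left(U,n \right)} = 4$
$B{\left(4,-14 \right)} a = 4 \cdot 7 = 28$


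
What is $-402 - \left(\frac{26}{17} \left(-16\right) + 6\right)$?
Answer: $- \frac{6520}{17} \approx -383.53$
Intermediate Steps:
$-402 - \left(\frac{26}{17} \left(-16\right) + 6\right) = -402 - \left(- \frac{416}{17} + 6\right) = -402 - - \frac{314}{17} = -402 + \frac{314}{17} = - \frac{6520}{17}$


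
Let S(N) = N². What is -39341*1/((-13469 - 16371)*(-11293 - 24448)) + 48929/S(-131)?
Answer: 52182663116859/18302402821840 ≈ 2.8511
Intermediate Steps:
-39341*1/((-13469 - 16371)*(-11293 - 24448)) + 48929/S(-131) = -39341*1/((-13469 - 16371)*(-11293 - 24448)) + 48929/((-131)²) = -39341/((-29840*(-35741))) + 48929/17161 = -39341/1066511440 + 48929*(1/17161) = -39341*1/1066511440 + 48929/17161 = -39341/1066511440 + 48929/17161 = 52182663116859/18302402821840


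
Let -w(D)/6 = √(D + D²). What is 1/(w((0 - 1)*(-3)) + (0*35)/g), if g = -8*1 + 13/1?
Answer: -√3/36 ≈ -0.048113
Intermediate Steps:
g = 5 (g = -8 + 13*1 = -8 + 13 = 5)
w(D) = -6*√(D + D²)
1/(w((0 - 1)*(-3)) + (0*35)/g) = 1/(-6*√3*√(1 + (0 - 1)*(-3)) + (0*35)/5) = 1/(-6*√3*√(1 - 1*(-3)) + 0*(⅕)) = 1/(-6*√3*√(1 + 3) + 0) = 1/(-6*2*√3 + 0) = 1/(-12*√3 + 0) = 1/(-12*√3) = -√3/36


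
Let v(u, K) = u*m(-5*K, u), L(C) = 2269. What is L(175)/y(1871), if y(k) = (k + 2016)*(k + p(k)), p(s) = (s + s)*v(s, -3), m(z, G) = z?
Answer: 2269/408217019587 ≈ 5.5583e-9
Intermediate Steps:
v(u, K) = -5*K*u (v(u, K) = u*(-5*K) = -5*K*u)
p(s) = 30*s² (p(s) = (s + s)*(-5*(-3)*s) = (2*s)*(15*s) = 30*s²)
y(k) = (2016 + k)*(k + 30*k²) (y(k) = (k + 2016)*(k + 30*k²) = (2016 + k)*(k + 30*k²))
L(175)/y(1871) = 2269/((1871*(2016 + 30*1871² + 60481*1871))) = 2269/((1871*(2016 + 30*3500641 + 113159951))) = 2269/((1871*(2016 + 105019230 + 113159951))) = 2269/((1871*218181197)) = 2269/408217019587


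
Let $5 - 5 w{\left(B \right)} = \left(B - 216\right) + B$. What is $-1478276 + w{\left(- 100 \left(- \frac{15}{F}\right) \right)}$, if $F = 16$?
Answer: $- \frac{14782693}{10} \approx -1.4783 \cdot 10^{6}$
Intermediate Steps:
$w{\left(B \right)} = \frac{221}{5} - \frac{2 B}{5}$ ($w{\left(B \right)} = 1 - \frac{\left(B - 216\right) + B}{5} = 1 - \frac{\left(-216 + B\right) + B}{5} = 1 - \frac{-216 + 2 B}{5} = 1 - \left(- \frac{216}{5} + \frac{2 B}{5}\right) = \frac{221}{5} - \frac{2 B}{5}$)
$-1478276 + w{\left(- 100 \left(- \frac{15}{F}\right) \right)} = -1478276 + \left(\frac{221}{5} - \frac{2 \left(- 100 \left(- \frac{15}{16}\right)\right)}{5}\right) = -1478276 + \left(\frac{221}{5} - \frac{2 \left(- 100 \left(\left(-15\right) \frac{1}{16}\right)\right)}{5}\right) = -1478276 + \left(\frac{221}{5} - \frac{2 \left(\left(-100\right) \left(- \frac{15}{16}\right)\right)}{5}\right) = -1478276 + \left(\frac{221}{5} - \frac{75}{2}\right) = -1478276 + \frac{67}{10} = - \frac{14782693}{10}$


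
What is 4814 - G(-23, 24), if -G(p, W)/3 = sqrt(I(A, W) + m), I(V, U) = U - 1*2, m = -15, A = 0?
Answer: 4814 + 3*sqrt(7) ≈ 4821.9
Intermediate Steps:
I(V, U) = -2 + U (I(V, U) = U - 2 = -2 + U)
G(p, W) = -3*sqrt(-17 + W) (G(p, W) = -3*sqrt((-2 + W) - 15) = -3*sqrt(-17 + W))
4814 - G(-23, 24) = 4814 - (-3)*sqrt(-17 + 24) = 4814 - (-3)*sqrt(7) = 4814 + 3*sqrt(7)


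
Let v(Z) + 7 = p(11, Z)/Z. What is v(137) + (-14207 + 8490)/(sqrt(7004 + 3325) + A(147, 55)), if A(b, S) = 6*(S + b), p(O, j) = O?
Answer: -777346856/66610085 + 5717*sqrt(10329)/1458615 ≈ -11.272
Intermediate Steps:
A(b, S) = 6*S + 6*b
v(Z) = -7 + 11/Z
v(137) + (-14207 + 8490)/(sqrt(7004 + 3325) + A(147, 55)) = (-7 + 11/137) + (-14207 + 8490)/(sqrt(7004 + 3325) + (6*55 + 6*147)) = (-7 + 11*(1/137)) - 5717/(sqrt(10329) + (330 + 882)) = (-7 + 11/137) - 5717/(sqrt(10329) + 1212) = -948/137 - 5717/(1212 + sqrt(10329))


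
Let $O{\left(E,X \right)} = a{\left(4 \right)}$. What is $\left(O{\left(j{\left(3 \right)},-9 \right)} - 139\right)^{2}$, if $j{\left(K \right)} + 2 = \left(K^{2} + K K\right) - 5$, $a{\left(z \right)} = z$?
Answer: $18225$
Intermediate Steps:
$j{\left(K \right)} = -7 + 2 K^{2}$ ($j{\left(K \right)} = -2 - \left(5 - K^{2} - K K\right) = -2 + \left(\left(K^{2} + K^{2}\right) - 5\right) = -2 + \left(2 K^{2} - 5\right) = -2 + \left(-5 + 2 K^{2}\right) = -7 + 2 K^{2}$)
$O{\left(E,X \right)} = 4$
$\left(O{\left(j{\left(3 \right)},-9 \right)} - 139\right)^{2} = \left(4 - 139\right)^{2} = \left(-135\right)^{2} = 18225$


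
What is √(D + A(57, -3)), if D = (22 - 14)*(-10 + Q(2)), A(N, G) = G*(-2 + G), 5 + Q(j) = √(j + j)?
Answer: I*√89 ≈ 9.434*I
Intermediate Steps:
Q(j) = -5 + √2*√j (Q(j) = -5 + √(j + j) = -5 + √(2*j) = -5 + √2*√j)
D = -104 (D = (22 - 14)*(-10 + (-5 + √2*√2)) = 8*(-10 + (-5 + 2)) = 8*(-10 - 3) = 8*(-13) = -104)
√(D + A(57, -3)) = √(-104 - 3*(-2 - 3)) = √(-104 - 3*(-5)) = √(-104 + 15) = √(-89) = I*√89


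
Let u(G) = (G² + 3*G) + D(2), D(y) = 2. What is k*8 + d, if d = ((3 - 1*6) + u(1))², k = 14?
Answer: 121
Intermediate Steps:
u(G) = 2 + G² + 3*G (u(G) = (G² + 3*G) + 2 = 2 + G² + 3*G)
d = 9 (d = ((3 - 1*6) + (2 + 1² + 3*1))² = ((3 - 6) + (2 + 1 + 3))² = (-3 + 6)² = 3² = 9)
k*8 + d = 14*8 + 9 = 112 + 9 = 121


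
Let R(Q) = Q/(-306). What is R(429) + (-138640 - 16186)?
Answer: -15792395/102 ≈ -1.5483e+5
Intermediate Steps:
R(Q) = -Q/306 (R(Q) = Q*(-1/306) = -Q/306)
R(429) + (-138640 - 16186) = -1/306*429 + (-138640 - 16186) = -143/102 - 154826 = -15792395/102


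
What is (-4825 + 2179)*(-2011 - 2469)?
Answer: 11854080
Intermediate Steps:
(-4825 + 2179)*(-2011 - 2469) = -2646*(-4480) = 11854080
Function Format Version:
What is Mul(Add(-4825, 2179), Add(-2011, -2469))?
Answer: 11854080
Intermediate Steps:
Mul(Add(-4825, 2179), Add(-2011, -2469)) = Mul(-2646, -4480) = 11854080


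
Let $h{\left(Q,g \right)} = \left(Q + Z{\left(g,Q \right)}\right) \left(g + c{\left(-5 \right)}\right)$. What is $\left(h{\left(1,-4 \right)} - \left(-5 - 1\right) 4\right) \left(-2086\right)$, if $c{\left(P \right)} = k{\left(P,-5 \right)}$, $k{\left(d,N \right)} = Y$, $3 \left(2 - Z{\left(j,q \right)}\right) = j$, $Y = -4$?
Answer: $\frac{66752}{3} \approx 22251.0$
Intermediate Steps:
$Z{\left(j,q \right)} = 2 - \frac{j}{3}$
$k{\left(d,N \right)} = -4$
$c{\left(P \right)} = -4$
$h{\left(Q,g \right)} = \left(-4 + g\right) \left(2 + Q - \frac{g}{3}\right)$ ($h{\left(Q,g \right)} = \left(Q - \left(-2 + \frac{g}{3}\right)\right) \left(g - 4\right) = \left(2 + Q - \frac{g}{3}\right) \left(-4 + g\right) = \left(-4 + g\right) \left(2 + Q - \frac{g}{3}\right)$)
$\left(h{\left(1,-4 \right)} - \left(-5 - 1\right) 4\right) \left(-2086\right) = \left(\left(-8 - 4 - \frac{\left(-4\right)^{2}}{3} + \frac{10}{3} \left(-4\right) + 1 \left(-4\right)\right) - \left(-5 - 1\right) 4\right) \left(-2086\right) = \left(\left(-8 - 4 - \frac{16}{3} - \frac{40}{3} - 4\right) - \left(-6\right) 4\right) \left(-2086\right) = \left(\left(-8 - 4 - \frac{16}{3} - \frac{40}{3} - 4\right) - -24\right) \left(-2086\right) = \left(- \frac{104}{3} + 24\right) \left(-2086\right) = \left(- \frac{32}{3}\right) \left(-2086\right) = \frac{66752}{3}$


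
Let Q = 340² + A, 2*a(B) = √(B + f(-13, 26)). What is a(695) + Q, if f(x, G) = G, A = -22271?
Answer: 93329 + √721/2 ≈ 93342.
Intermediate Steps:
a(B) = √(26 + B)/2 (a(B) = √(B + 26)/2 = √(26 + B)/2)
Q = 93329 (Q = 340² - 22271 = 115600 - 22271 = 93329)
a(695) + Q = √(26 + 695)/2 + 93329 = √721/2 + 93329 = 93329 + √721/2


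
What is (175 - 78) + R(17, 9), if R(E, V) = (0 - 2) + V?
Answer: 104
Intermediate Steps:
R(E, V) = -2 + V
(175 - 78) + R(17, 9) = (175 - 78) + (-2 + 9) = 97 + 7 = 104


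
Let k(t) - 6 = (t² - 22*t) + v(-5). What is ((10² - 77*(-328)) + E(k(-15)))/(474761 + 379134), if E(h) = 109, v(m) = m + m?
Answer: 5093/170779 ≈ 0.029822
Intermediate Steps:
v(m) = 2*m
k(t) = -4 + t² - 22*t (k(t) = 6 + ((t² - 22*t) + 2*(-5)) = 6 + ((t² - 22*t) - 10) = 6 + (-10 + t² - 22*t) = -4 + t² - 22*t)
((10² - 77*(-328)) + E(k(-15)))/(474761 + 379134) = ((10² - 77*(-328)) + 109)/(474761 + 379134) = ((100 + 25256) + 109)/853895 = (25356 + 109)*(1/853895) = 25465*(1/853895) = 5093/170779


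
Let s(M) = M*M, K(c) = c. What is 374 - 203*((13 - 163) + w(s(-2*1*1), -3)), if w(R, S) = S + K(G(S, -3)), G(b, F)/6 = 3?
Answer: 27779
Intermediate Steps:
G(b, F) = 18 (G(b, F) = 6*3 = 18)
s(M) = M²
w(R, S) = 18 + S (w(R, S) = S + 18 = 18 + S)
374 - 203*((13 - 163) + w(s(-2*1*1), -3)) = 374 - 203*((13 - 163) + (18 - 3)) = 374 - 203*(-150 + 15) = 374 - 203*(-135) = 374 + 27405 = 27779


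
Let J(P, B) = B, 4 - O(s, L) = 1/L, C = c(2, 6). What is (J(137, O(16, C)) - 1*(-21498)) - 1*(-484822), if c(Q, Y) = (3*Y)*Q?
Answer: 18227663/36 ≈ 5.0632e+5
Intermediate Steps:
c(Q, Y) = 3*Q*Y
C = 36 (C = 3*2*6 = 36)
O(s, L) = 4 - 1/L
(J(137, O(16, C)) - 1*(-21498)) - 1*(-484822) = ((4 - 1/36) - 1*(-21498)) - 1*(-484822) = ((4 - 1*1/36) + 21498) + 484822 = ((4 - 1/36) + 21498) + 484822 = (143/36 + 21498) + 484822 = 774071/36 + 484822 = 18227663/36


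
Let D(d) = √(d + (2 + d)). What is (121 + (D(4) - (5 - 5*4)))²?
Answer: (136 + √10)² ≈ 19366.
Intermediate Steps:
D(d) = √(2 + 2*d)
(121 + (D(4) - (5 - 5*4)))² = (121 + (√(2 + 2*4) - (5 - 5*4)))² = (121 + (√(2 + 8) - (5 - 20)))² = (121 + (√10 - 1*(-15)))² = (121 + (√10 + 15))² = (121 + (15 + √10))² = (136 + √10)²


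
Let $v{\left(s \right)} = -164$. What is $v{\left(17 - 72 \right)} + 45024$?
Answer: $44860$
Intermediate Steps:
$v{\left(17 - 72 \right)} + 45024 = -164 + 45024 = 44860$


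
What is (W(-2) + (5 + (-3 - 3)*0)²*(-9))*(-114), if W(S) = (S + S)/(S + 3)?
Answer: 26106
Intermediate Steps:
W(S) = 2*S/(3 + S) (W(S) = (2*S)/(3 + S) = 2*S/(3 + S))
(W(-2) + (5 + (-3 - 3)*0)²*(-9))*(-114) = (2*(-2)/(3 - 2) + (5 + (-3 - 3)*0)²*(-9))*(-114) = (2*(-2)/1 + (5 - 6*0)²*(-9))*(-114) = (2*(-2)*1 + (5 + 0)²*(-9))*(-114) = (-4 + 5²*(-9))*(-114) = (-4 + 25*(-9))*(-114) = (-4 - 225)*(-114) = -229*(-114) = 26106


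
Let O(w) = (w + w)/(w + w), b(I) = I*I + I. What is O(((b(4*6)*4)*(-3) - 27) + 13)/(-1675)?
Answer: -1/1675 ≈ -0.00059702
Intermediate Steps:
b(I) = I + I² (b(I) = I² + I = I + I²)
O(w) = 1 (O(w) = (2*w)/((2*w)) = (2*w)*(1/(2*w)) = 1)
O(((b(4*6)*4)*(-3) - 27) + 13)/(-1675) = 1/(-1675) = 1*(-1/1675) = -1/1675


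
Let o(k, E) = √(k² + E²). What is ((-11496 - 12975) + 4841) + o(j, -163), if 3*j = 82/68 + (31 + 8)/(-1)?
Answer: -19630 + √278075101/102 ≈ -19467.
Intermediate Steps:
j = -1285/102 (j = (82/68 + (31 + 8)/(-1))/3 = (82*(1/68) + 39*(-1))/3 = (41/34 - 39)/3 = (⅓)*(-1285/34) = -1285/102 ≈ -12.598)
o(k, E) = √(E² + k²)
((-11496 - 12975) + 4841) + o(j, -163) = ((-11496 - 12975) + 4841) + √((-163)² + (-1285/102)²) = (-24471 + 4841) + √(26569 + 1651225/10404) = -19630 + √(278075101/10404) = -19630 + √278075101/102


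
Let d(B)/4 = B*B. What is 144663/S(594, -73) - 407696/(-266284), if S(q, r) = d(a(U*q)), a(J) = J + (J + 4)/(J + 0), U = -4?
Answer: 203700503046701681/132490828041330571 ≈ 1.5375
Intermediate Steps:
a(J) = J + (4 + J)/J
d(B) = 4*B**2 (d(B) = 4*(B*B) = 4*B**2)
S(q, r) = 4*(1 - 1/q - 4*q)**2 (S(q, r) = 4*(1 - 4*q + 4/((-4*q)))**2 = 4*(1 - 4*q + 4*(-1/(4*q)))**2 = 4*(1 - 4*q - 1/q)**2 = 4*(1 - 1/q - 4*q)**2)
144663/S(594, -73) - 407696/(-266284) = 144663/((4*(-1 + 594*(1 - 4*594))**2/594**2)) - 407696/(-266284) = 144663/((4*(1/352836)*(-1 + 594*(1 - 2376))**2)) - 407696*(-1/266284) = 144663/((4*(1/352836)*(-1 + 594*(-2375))**2)) + 101924/66571 = 144663/((4*(1/352836)*(-1 - 1410750)**2)) + 101924/66571 = 144663/((4*(1/352836)*(-1410751)**2)) + 101924/66571 = 144663/((4*(1/352836)*1990218384001)) + 101924/66571 = 144663/(1990218384001/88209) + 101924/66571 = 144663*(88209/1990218384001) + 101924/66571 = 12760578567/1990218384001 + 101924/66571 = 203700503046701681/132490828041330571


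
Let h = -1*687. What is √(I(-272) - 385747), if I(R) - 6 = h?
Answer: 2*I*√96607 ≈ 621.63*I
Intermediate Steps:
h = -687
I(R) = -681 (I(R) = 6 - 687 = -681)
√(I(-272) - 385747) = √(-681 - 385747) = √(-386428) = 2*I*√96607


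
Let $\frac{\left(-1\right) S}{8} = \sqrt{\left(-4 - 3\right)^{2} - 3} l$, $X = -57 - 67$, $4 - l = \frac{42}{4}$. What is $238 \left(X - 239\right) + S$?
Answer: $-86394 + 52 \sqrt{46} \approx -86041.0$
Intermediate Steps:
$l = - \frac{13}{2}$ ($l = 4 - \frac{42}{4} = 4 - 42 \cdot \frac{1}{4} = 4 - \frac{21}{2} = - \frac{13}{2} \approx -6.5$)
$X = -124$
$S = 52 \sqrt{46}$ ($S = - 8 \sqrt{\left(-4 - 3\right)^{2} - 3} \left(- \frac{13}{2}\right) = - 8 \sqrt{\left(-7\right)^{2} - 3} \left(- \frac{13}{2}\right) = - 8 \sqrt{49 - 3} \left(- \frac{13}{2}\right) = - 8 \sqrt{46} \left(- \frac{13}{2}\right) = - 8 \left(- \frac{13 \sqrt{46}}{2}\right) = 52 \sqrt{46} \approx 352.68$)
$238 \left(X - 239\right) + S = 238 \left(-124 - 239\right) + 52 \sqrt{46} = 238 \left(-363\right) + 52 \sqrt{46} = -86394 + 52 \sqrt{46}$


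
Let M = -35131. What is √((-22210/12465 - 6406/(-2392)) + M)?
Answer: I*√8675286920697683/496938 ≈ 187.43*I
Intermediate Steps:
√((-22210/12465 - 6406/(-2392)) + M) = √((-22210/12465 - 6406/(-2392)) - 35131) = √((-22210*1/12465 - 6406*(-1/2392)) - 35131) = √((-4442/2493 + 3203/1196) - 35131) = √(2672447/2981628 - 35131) = √(-104744900821/2981628) = I*√8675286920697683/496938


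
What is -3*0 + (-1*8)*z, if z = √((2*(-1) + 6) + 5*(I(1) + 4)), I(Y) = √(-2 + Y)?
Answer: -8*√(24 + 5*I) ≈ -39.402 - 4.0607*I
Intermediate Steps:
z = √(24 + 5*I) (z = √((2*(-1) + 6) + 5*(√(-2 + 1) + 4)) = √((-2 + 6) + 5*(√(-1) + 4)) = √(4 + 5*(I + 4)) = √(4 + 5*(4 + I)) = √(4 + (20 + 5*I)) = √(24 + 5*I) ≈ 4.9252 + 0.50759*I)
-3*0 + (-1*8)*z = -3*0 + (-1*8)*√(24 + 5*I) = 0 - 8*√(24 + 5*I) = -8*√(24 + 5*I)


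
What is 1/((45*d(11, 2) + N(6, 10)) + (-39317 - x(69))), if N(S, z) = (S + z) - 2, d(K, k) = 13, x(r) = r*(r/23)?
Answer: -1/38925 ≈ -2.5690e-5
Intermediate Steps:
x(r) = r²/23 (x(r) = r*(r*(1/23)) = r*(r/23) = r²/23)
N(S, z) = -2 + S + z
1/((45*d(11, 2) + N(6, 10)) + (-39317 - x(69))) = 1/((45*13 + (-2 + 6 + 10)) + (-39317 - 69²/23)) = 1/((585 + 14) + (-39317 - 4761/23)) = 1/(599 + (-39317 - 1*207)) = 1/(599 + (-39317 - 207)) = 1/(599 - 39524) = 1/(-38925) = -1/38925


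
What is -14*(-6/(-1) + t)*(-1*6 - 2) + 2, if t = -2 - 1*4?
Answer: 2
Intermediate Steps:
t = -6 (t = -2 - 4 = -6)
-14*(-6/(-1) + t)*(-1*6 - 2) + 2 = -14*(-6/(-1) - 6)*(-1*6 - 2) + 2 = -14*(-6*(-1) - 6)*(-6 - 2) + 2 = -14*(6 - 6)*(-8) + 2 = -0*(-8) + 2 = -14*0 + 2 = 0 + 2 = 2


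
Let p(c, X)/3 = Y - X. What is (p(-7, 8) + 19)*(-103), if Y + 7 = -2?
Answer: 3296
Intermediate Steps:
Y = -9 (Y = -7 - 2 = -9)
p(c, X) = -27 - 3*X (p(c, X) = 3*(-9 - X) = -27 - 3*X)
(p(-7, 8) + 19)*(-103) = ((-27 - 3*8) + 19)*(-103) = ((-27 - 24) + 19)*(-103) = (-51 + 19)*(-103) = -32*(-103) = 3296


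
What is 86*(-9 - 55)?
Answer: -5504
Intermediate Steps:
86*(-9 - 55) = 86*(-64) = -5504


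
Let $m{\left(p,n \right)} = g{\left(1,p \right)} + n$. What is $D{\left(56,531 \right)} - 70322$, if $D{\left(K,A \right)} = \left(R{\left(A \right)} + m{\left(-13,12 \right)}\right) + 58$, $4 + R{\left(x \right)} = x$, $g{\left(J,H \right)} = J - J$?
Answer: $-69725$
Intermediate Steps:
$g{\left(J,H \right)} = 0$
$m{\left(p,n \right)} = n$ ($m{\left(p,n \right)} = 0 + n = n$)
$R{\left(x \right)} = -4 + x$
$D{\left(K,A \right)} = 66 + A$ ($D{\left(K,A \right)} = \left(\left(-4 + A\right) + 12\right) + 58 = \left(8 + A\right) + 58 = 66 + A$)
$D{\left(56,531 \right)} - 70322 = \left(66 + 531\right) - 70322 = 597 - 70322 = -69725$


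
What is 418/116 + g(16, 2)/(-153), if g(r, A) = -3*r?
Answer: 11587/2958 ≈ 3.9172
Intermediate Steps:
418/116 + g(16, 2)/(-153) = 418/116 - 3*16/(-153) = 418*(1/116) - 48*(-1/153) = 209/58 + 16/51 = 11587/2958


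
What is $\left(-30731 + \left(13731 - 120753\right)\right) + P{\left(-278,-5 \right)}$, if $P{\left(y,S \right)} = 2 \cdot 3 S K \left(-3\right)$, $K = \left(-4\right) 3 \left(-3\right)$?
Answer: $-134513$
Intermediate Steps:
$K = 36$ ($K = \left(-12\right) \left(-3\right) = 36$)
$P{\left(y,S \right)} = - 648 S$ ($P{\left(y,S \right)} = 2 \cdot 3 S 36 \left(-3\right) = 2 \cdot 108 S \left(-3\right) = 216 S \left(-3\right) = - 648 S$)
$\left(-30731 + \left(13731 - 120753\right)\right) + P{\left(-278,-5 \right)} = \left(-30731 + \left(13731 - 120753\right)\right) - -3240 = \left(-30731 - 107022\right) + 3240 = -137753 + 3240 = -134513$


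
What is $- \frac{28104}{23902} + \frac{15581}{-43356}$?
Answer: $- \frac{795447043}{518147556} \approx -1.5352$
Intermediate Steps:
$- \frac{28104}{23902} + \frac{15581}{-43356} = \left(-28104\right) \frac{1}{23902} + 15581 \left(- \frac{1}{43356}\right) = - \frac{14052}{11951} - \frac{15581}{43356} = - \frac{795447043}{518147556}$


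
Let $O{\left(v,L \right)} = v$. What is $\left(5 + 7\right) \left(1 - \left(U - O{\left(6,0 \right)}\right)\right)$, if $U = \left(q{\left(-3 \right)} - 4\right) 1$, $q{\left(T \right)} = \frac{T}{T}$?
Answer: $120$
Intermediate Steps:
$q{\left(T \right)} = 1$
$U = -3$ ($U = \left(1 - 4\right) 1 = \left(-3\right) 1 = -3$)
$\left(5 + 7\right) \left(1 - \left(U - O{\left(6,0 \right)}\right)\right) = \left(5 + 7\right) \left(1 + \left(6 - -3\right)\right) = 12 \left(1 + \left(6 + 3\right)\right) = 12 \left(1 + 9\right) = 12 \cdot 10 = 120$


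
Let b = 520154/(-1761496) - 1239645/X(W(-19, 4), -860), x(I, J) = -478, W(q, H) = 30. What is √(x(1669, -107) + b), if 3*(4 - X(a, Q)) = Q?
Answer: I*√43714072099305502818/96001532 ≈ 68.87*I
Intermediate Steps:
X(a, Q) = 4 - Q/3
b = -818917837631/192003064 (b = 520154/(-1761496) - 1239645/(4 - ⅓*(-860)) = 520154*(-1/1761496) - 1239645/(4 + 860/3) = -260077/880748 - 1239645/872/3 = -260077/880748 - 1239645*3/872 = -260077/880748 - 3718935/872 = -818917837631/192003064 ≈ -4265.1)
√(x(1669, -107) + b) = √(-478 - 818917837631/192003064) = √(-910695302223/192003064) = I*√43714072099305502818/96001532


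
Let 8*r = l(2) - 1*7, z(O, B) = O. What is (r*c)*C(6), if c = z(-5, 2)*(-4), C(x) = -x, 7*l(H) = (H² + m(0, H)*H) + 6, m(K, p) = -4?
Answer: 705/7 ≈ 100.71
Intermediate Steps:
l(H) = 6/7 - 4*H/7 + H²/7 (l(H) = ((H² - 4*H) + 6)/7 = (6 + H² - 4*H)/7 = 6/7 - 4*H/7 + H²/7)
r = -47/56 (r = ((6/7 - 4/7*2 + (⅐)*2²) - 1*7)/8 = ((6/7 - 8/7 + (⅐)*4) - 7)/8 = ((6/7 - 8/7 + 4/7) - 7)/8 = (2/7 - 7)/8 = (⅛)*(-47/7) = -47/56 ≈ -0.83929)
c = 20 (c = -5*(-4) = 20)
(r*c)*C(6) = (-47/56*20)*(-1*6) = -235/14*(-6) = 705/7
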